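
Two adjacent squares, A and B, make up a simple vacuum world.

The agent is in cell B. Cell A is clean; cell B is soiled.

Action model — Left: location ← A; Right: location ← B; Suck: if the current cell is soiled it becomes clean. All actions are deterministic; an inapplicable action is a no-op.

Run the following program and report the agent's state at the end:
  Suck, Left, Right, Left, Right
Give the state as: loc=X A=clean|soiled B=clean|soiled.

loc=B A=clean B=clean

1. Suck → loc=B A=clean B=clean
2. Left → loc=A A=clean B=clean
3. Right → loc=B A=clean B=clean
4. Left → loc=A A=clean B=clean
5. Right → loc=B A=clean B=clean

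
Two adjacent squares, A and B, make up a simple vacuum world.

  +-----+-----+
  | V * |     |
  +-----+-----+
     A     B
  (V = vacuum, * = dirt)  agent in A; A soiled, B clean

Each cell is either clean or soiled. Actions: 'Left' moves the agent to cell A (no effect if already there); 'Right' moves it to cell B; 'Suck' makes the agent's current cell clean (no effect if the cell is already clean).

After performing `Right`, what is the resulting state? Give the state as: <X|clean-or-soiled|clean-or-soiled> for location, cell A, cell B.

<B|soiled|clean>

start: <A|soiled|clean>
1) do Right; now <B|soiled|clean>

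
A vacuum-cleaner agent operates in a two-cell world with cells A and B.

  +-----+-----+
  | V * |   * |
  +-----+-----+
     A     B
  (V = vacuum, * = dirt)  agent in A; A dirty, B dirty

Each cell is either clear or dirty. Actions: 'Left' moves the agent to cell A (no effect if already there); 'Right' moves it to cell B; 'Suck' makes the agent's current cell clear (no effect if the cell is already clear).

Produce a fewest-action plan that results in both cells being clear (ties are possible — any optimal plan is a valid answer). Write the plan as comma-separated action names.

Suck, Right, Suck

t=1 Suck ⇒ in A — A clear, B dirty
t=2 Right ⇒ in B — A clear, B dirty
t=3 Suck ⇒ in B — A clear, B clear
min 3: Suck A + move + Suck B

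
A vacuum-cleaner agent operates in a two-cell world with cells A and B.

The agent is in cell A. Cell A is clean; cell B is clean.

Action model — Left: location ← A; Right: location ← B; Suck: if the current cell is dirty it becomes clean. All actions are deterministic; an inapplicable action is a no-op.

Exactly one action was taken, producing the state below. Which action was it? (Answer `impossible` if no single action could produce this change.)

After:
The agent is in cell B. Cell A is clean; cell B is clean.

try  Left: (A; A:clean, B:clean)
try Right: (B; A:clean, B:clean)  ← match
try  Suck: (A; A:clean, B:clean)

Right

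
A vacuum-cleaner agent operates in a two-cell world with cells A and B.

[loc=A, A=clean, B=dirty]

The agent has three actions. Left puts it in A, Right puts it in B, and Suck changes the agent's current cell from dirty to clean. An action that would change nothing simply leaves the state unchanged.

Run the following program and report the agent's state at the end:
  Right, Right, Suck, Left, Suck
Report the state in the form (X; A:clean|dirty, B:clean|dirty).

[1] after Right: (B; A:clean, B:dirty)
[2] after Right: (B; A:clean, B:dirty)
[3] after Suck: (B; A:clean, B:clean)
[4] after Left: (A; A:clean, B:clean)
[5] after Suck: (A; A:clean, B:clean)

(A; A:clean, B:clean)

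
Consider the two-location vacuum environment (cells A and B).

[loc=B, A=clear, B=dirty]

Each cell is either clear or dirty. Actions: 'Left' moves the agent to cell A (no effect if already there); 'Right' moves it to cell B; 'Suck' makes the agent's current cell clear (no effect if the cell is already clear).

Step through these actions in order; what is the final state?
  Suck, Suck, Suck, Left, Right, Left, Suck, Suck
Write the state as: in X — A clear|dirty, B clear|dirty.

in A — A clear, B clear

1. Suck → in B — A clear, B clear
2. Suck → in B — A clear, B clear
3. Suck → in B — A clear, B clear
4. Left → in A — A clear, B clear
5. Right → in B — A clear, B clear
6. Left → in A — A clear, B clear
7. Suck → in A — A clear, B clear
8. Suck → in A — A clear, B clear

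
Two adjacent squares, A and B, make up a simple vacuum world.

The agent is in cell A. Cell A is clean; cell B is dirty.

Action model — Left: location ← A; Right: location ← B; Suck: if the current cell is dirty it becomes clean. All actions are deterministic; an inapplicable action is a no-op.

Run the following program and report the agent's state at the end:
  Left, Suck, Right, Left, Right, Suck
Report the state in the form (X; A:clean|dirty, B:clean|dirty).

1. Left → (A; A:clean, B:dirty)
2. Suck → (A; A:clean, B:dirty)
3. Right → (B; A:clean, B:dirty)
4. Left → (A; A:clean, B:dirty)
5. Right → (B; A:clean, B:dirty)
6. Suck → (B; A:clean, B:clean)

(B; A:clean, B:clean)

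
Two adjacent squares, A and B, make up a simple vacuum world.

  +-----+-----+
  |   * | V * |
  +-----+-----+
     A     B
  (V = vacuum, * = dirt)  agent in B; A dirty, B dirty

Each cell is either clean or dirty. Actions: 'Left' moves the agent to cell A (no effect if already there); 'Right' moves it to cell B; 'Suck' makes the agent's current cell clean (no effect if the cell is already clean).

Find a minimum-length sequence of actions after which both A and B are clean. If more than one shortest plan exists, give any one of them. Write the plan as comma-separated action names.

Suck, Left, Suck

Suck (#1): loc=B A=dirty B=clean
Left (#2): loc=A A=dirty B=clean
Suck (#3): loc=A A=clean B=clean
min 3: Suck B + move + Suck A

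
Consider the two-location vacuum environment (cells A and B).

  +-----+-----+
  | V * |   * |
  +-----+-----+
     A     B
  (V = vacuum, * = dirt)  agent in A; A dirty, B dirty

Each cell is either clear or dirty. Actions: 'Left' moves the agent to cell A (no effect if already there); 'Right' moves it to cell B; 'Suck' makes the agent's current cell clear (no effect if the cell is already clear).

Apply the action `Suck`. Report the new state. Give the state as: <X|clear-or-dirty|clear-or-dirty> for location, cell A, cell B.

start: <A|dirty|dirty>
1) do Suck; now <A|clear|dirty>

<A|clear|dirty>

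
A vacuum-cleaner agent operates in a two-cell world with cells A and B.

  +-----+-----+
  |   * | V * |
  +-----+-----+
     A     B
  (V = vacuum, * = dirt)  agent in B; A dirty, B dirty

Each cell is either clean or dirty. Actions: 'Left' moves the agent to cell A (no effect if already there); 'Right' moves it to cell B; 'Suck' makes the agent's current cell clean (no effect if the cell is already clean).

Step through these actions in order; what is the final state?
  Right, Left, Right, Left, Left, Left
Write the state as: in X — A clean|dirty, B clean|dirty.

in A — A dirty, B dirty

t=1 Right ⇒ in B — A dirty, B dirty
t=2 Left ⇒ in A — A dirty, B dirty
t=3 Right ⇒ in B — A dirty, B dirty
t=4 Left ⇒ in A — A dirty, B dirty
t=5 Left ⇒ in A — A dirty, B dirty
t=6 Left ⇒ in A — A dirty, B dirty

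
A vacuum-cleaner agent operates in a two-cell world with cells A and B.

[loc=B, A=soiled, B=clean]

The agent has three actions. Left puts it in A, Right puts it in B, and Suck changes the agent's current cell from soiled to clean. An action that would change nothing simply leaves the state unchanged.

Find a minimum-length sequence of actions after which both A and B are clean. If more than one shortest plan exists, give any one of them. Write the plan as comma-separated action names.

Left, Suck

[1] after Left: <A|soiled|clean>
[2] after Suck: <A|clean|clean>
min 2: go A then Suck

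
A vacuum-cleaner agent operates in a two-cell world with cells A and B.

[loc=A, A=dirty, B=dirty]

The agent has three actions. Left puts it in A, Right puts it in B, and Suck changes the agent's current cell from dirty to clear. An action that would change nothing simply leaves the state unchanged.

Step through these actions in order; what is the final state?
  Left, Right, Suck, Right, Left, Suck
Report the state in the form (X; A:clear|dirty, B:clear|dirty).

(A; A:clear, B:clear)

1) do Left; now (A; A:dirty, B:dirty)
2) do Right; now (B; A:dirty, B:dirty)
3) do Suck; now (B; A:dirty, B:clear)
4) do Right; now (B; A:dirty, B:clear)
5) do Left; now (A; A:dirty, B:clear)
6) do Suck; now (A; A:clear, B:clear)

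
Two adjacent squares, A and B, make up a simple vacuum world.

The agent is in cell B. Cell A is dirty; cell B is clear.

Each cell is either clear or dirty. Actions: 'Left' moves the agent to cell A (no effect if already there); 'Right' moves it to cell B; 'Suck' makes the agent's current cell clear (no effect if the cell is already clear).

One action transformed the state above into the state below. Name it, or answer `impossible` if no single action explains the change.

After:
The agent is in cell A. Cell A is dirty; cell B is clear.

try  Left: (A; A:dirty, B:clear)  ← match
try Right: (B; A:dirty, B:clear)
try  Suck: (B; A:dirty, B:clear)

Left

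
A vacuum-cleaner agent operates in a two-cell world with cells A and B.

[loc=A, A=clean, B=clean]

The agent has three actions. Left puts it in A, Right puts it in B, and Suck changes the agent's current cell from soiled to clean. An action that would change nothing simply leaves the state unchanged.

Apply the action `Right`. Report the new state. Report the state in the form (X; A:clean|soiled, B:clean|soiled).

start: (A; A:clean, B:clean)
1. Right → (B; A:clean, B:clean)

(B; A:clean, B:clean)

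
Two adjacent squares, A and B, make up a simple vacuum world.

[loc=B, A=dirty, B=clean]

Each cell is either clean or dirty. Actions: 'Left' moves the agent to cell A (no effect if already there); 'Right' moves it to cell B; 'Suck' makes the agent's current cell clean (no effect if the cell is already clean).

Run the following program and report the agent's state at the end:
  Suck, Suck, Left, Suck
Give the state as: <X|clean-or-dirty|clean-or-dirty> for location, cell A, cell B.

1. Suck → <B|dirty|clean>
2. Suck → <B|dirty|clean>
3. Left → <A|dirty|clean>
4. Suck → <A|clean|clean>

<A|clean|clean>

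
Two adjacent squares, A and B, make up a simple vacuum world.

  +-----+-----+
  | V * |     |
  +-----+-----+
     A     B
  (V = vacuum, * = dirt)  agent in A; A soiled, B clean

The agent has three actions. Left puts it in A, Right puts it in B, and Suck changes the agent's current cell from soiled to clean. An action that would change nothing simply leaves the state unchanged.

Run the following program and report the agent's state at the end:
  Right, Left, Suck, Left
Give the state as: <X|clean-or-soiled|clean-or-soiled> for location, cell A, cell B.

1) do Right; now <B|soiled|clean>
2) do Left; now <A|soiled|clean>
3) do Suck; now <A|clean|clean>
4) do Left; now <A|clean|clean>

<A|clean|clean>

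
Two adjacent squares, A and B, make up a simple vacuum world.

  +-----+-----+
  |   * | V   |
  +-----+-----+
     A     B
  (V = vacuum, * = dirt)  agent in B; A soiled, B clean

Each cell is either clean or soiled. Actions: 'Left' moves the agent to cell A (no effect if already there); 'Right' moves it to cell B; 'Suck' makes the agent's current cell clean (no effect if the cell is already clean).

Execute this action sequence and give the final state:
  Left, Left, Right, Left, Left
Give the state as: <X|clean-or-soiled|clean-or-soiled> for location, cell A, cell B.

t=1 Left ⇒ <A|soiled|clean>
t=2 Left ⇒ <A|soiled|clean>
t=3 Right ⇒ <B|soiled|clean>
t=4 Left ⇒ <A|soiled|clean>
t=5 Left ⇒ <A|soiled|clean>

<A|soiled|clean>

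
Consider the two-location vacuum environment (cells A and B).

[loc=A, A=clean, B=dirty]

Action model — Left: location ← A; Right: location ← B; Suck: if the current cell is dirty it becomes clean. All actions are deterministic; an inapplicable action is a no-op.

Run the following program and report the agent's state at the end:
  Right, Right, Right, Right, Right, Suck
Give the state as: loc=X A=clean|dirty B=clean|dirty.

loc=B A=clean B=clean

[1] after Right: loc=B A=clean B=dirty
[2] after Right: loc=B A=clean B=dirty
[3] after Right: loc=B A=clean B=dirty
[4] after Right: loc=B A=clean B=dirty
[5] after Right: loc=B A=clean B=dirty
[6] after Suck: loc=B A=clean B=clean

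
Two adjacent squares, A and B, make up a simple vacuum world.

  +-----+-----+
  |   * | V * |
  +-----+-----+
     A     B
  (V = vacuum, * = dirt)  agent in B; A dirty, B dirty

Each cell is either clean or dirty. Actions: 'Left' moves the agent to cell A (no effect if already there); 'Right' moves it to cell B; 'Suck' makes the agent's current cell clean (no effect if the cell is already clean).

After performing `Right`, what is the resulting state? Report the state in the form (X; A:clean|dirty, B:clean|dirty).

(B; A:dirty, B:dirty)

start: (B; A:dirty, B:dirty)
t=1 Right ⇒ (B; A:dirty, B:dirty)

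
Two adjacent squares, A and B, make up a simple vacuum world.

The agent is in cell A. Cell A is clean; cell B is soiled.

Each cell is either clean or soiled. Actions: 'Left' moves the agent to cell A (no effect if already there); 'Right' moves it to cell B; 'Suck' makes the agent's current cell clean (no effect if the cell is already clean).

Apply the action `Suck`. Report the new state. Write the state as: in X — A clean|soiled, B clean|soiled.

in A — A clean, B soiled

start: in A — A clean, B soiled
step 1/1 (Suck): in A — A clean, B soiled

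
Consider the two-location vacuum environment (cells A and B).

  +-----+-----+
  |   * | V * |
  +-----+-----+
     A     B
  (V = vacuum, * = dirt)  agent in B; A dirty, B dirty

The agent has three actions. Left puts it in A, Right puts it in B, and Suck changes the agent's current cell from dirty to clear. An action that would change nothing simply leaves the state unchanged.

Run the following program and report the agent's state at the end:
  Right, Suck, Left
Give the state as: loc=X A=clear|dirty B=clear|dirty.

1. Right → loc=B A=dirty B=dirty
2. Suck → loc=B A=dirty B=clear
3. Left → loc=A A=dirty B=clear

loc=A A=dirty B=clear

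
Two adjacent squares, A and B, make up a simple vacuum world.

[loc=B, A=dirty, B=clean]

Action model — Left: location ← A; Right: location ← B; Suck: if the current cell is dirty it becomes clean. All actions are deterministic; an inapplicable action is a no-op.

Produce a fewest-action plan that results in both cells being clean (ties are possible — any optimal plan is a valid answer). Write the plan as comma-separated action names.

Left, Suck

1) do Left; now <A|dirty|clean>
2) do Suck; now <A|clean|clean>
min 2: go A then Suck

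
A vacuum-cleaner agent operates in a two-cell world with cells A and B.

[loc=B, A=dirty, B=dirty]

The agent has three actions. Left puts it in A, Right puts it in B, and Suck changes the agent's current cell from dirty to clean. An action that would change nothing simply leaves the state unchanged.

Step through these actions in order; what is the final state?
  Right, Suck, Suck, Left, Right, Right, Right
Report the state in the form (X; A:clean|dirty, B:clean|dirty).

(B; A:dirty, B:clean)

t=1 Right ⇒ (B; A:dirty, B:dirty)
t=2 Suck ⇒ (B; A:dirty, B:clean)
t=3 Suck ⇒ (B; A:dirty, B:clean)
t=4 Left ⇒ (A; A:dirty, B:clean)
t=5 Right ⇒ (B; A:dirty, B:clean)
t=6 Right ⇒ (B; A:dirty, B:clean)
t=7 Right ⇒ (B; A:dirty, B:clean)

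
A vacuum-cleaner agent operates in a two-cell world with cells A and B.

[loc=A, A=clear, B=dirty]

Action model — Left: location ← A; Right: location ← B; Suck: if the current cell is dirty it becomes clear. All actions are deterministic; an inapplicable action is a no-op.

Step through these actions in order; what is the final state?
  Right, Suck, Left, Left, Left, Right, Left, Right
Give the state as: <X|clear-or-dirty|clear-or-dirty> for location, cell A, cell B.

1. Right → <B|clear|dirty>
2. Suck → <B|clear|clear>
3. Left → <A|clear|clear>
4. Left → <A|clear|clear>
5. Left → <A|clear|clear>
6. Right → <B|clear|clear>
7. Left → <A|clear|clear>
8. Right → <B|clear|clear>

<B|clear|clear>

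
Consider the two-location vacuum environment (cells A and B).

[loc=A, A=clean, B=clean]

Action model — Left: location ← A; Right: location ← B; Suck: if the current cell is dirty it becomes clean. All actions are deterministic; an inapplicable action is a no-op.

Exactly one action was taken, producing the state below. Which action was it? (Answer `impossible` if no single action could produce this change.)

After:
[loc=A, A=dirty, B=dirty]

impossible

try  Left: <A|clean|clean>
try Right: <B|clean|clean>
try  Suck: <A|clean|clean>
no single action produces the after-state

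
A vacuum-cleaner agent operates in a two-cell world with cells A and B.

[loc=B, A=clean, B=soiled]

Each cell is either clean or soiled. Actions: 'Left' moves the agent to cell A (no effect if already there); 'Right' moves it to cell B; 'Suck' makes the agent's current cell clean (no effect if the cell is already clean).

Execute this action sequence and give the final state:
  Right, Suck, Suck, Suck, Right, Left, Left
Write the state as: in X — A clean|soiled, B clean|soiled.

[1] after Right: in B — A clean, B soiled
[2] after Suck: in B — A clean, B clean
[3] after Suck: in B — A clean, B clean
[4] after Suck: in B — A clean, B clean
[5] after Right: in B — A clean, B clean
[6] after Left: in A — A clean, B clean
[7] after Left: in A — A clean, B clean

in A — A clean, B clean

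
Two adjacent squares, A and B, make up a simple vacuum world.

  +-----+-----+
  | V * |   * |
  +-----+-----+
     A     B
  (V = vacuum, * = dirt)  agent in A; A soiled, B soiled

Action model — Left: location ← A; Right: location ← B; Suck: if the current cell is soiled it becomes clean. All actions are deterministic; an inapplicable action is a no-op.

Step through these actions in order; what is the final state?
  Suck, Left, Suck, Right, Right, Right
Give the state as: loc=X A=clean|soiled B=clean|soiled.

loc=B A=clean B=soiled

Suck (#1): loc=A A=clean B=soiled
Left (#2): loc=A A=clean B=soiled
Suck (#3): loc=A A=clean B=soiled
Right (#4): loc=B A=clean B=soiled
Right (#5): loc=B A=clean B=soiled
Right (#6): loc=B A=clean B=soiled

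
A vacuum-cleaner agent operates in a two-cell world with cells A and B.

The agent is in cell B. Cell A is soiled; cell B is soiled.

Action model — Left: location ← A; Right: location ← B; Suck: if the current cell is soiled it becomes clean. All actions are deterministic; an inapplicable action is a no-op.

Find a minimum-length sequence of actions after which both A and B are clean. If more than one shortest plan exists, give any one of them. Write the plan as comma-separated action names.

1) do Suck; now <B|soiled|clean>
2) do Left; now <A|soiled|clean>
3) do Suck; now <A|clean|clean>
min 3: Suck B + move + Suck A

Suck, Left, Suck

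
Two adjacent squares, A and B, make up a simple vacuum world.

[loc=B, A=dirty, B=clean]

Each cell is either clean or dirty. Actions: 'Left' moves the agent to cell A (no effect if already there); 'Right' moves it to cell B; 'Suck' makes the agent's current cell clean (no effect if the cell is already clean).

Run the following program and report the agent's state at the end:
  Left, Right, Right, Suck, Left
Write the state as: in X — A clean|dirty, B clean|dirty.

step 1/5 (Left): in A — A dirty, B clean
step 2/5 (Right): in B — A dirty, B clean
step 3/5 (Right): in B — A dirty, B clean
step 4/5 (Suck): in B — A dirty, B clean
step 5/5 (Left): in A — A dirty, B clean

in A — A dirty, B clean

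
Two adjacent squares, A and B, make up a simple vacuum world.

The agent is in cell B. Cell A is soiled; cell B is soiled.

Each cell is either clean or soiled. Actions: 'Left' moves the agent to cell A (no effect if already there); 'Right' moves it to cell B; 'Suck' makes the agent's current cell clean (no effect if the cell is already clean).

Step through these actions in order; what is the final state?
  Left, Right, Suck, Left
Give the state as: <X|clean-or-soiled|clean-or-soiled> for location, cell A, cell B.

<A|soiled|clean>

t=1 Left ⇒ <A|soiled|soiled>
t=2 Right ⇒ <B|soiled|soiled>
t=3 Suck ⇒ <B|soiled|clean>
t=4 Left ⇒ <A|soiled|clean>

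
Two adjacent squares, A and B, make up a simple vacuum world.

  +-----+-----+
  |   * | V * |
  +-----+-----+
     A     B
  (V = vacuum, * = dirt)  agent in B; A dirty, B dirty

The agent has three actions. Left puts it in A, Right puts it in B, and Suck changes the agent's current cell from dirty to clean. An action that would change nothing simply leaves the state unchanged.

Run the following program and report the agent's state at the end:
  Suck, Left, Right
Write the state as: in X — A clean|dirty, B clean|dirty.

t=1 Suck ⇒ in B — A dirty, B clean
t=2 Left ⇒ in A — A dirty, B clean
t=3 Right ⇒ in B — A dirty, B clean

in B — A dirty, B clean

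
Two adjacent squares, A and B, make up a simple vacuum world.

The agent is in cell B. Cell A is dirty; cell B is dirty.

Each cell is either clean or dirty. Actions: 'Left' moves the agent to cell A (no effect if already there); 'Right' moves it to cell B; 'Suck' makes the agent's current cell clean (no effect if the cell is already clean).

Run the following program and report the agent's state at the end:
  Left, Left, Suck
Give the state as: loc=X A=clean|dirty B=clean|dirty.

loc=A A=clean B=dirty

[1] after Left: loc=A A=dirty B=dirty
[2] after Left: loc=A A=dirty B=dirty
[3] after Suck: loc=A A=clean B=dirty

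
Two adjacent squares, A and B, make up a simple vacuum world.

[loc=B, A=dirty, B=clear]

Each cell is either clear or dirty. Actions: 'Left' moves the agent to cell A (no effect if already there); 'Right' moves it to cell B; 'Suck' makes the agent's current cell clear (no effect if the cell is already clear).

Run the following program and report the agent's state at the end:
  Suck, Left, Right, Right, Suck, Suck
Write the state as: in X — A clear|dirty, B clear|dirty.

[1] after Suck: in B — A dirty, B clear
[2] after Left: in A — A dirty, B clear
[3] after Right: in B — A dirty, B clear
[4] after Right: in B — A dirty, B clear
[5] after Suck: in B — A dirty, B clear
[6] after Suck: in B — A dirty, B clear

in B — A dirty, B clear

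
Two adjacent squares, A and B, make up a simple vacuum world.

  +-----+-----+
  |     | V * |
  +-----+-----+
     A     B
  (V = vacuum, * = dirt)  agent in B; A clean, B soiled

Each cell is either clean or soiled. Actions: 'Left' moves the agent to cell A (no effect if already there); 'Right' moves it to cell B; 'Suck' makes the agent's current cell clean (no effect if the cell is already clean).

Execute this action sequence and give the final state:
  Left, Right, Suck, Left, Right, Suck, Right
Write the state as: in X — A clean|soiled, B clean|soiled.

[1] after Left: in A — A clean, B soiled
[2] after Right: in B — A clean, B soiled
[3] after Suck: in B — A clean, B clean
[4] after Left: in A — A clean, B clean
[5] after Right: in B — A clean, B clean
[6] after Suck: in B — A clean, B clean
[7] after Right: in B — A clean, B clean

in B — A clean, B clean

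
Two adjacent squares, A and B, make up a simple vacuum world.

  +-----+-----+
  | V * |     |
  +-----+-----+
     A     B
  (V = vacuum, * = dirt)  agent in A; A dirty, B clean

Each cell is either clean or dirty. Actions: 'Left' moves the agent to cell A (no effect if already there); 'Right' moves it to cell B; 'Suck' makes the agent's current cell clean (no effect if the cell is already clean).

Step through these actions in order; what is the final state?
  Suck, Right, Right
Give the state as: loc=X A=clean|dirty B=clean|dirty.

t=1 Suck ⇒ loc=A A=clean B=clean
t=2 Right ⇒ loc=B A=clean B=clean
t=3 Right ⇒ loc=B A=clean B=clean

loc=B A=clean B=clean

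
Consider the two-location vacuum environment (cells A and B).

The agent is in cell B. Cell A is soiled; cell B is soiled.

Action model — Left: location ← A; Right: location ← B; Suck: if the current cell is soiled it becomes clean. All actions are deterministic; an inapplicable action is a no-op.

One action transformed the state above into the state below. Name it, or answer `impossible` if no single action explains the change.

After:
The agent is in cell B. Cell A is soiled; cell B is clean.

Suck

try  Left: in A — A soiled, B soiled
try Right: in B — A soiled, B soiled
try  Suck: in B — A soiled, B clean  ← match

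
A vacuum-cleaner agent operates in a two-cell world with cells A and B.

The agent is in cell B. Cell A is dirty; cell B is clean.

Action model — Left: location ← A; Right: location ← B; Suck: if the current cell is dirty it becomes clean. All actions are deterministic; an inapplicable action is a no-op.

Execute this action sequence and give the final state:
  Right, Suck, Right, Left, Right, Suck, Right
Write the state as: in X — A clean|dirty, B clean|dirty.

[1] after Right: in B — A dirty, B clean
[2] after Suck: in B — A dirty, B clean
[3] after Right: in B — A dirty, B clean
[4] after Left: in A — A dirty, B clean
[5] after Right: in B — A dirty, B clean
[6] after Suck: in B — A dirty, B clean
[7] after Right: in B — A dirty, B clean

in B — A dirty, B clean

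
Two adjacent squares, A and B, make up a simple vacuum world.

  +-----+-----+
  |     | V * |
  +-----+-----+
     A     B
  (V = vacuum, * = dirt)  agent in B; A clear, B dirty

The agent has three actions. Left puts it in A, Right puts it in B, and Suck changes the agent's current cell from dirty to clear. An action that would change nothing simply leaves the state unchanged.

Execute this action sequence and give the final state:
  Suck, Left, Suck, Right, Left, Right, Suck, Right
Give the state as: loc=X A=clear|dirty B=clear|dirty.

loc=B A=clear B=clear

Suck (#1): loc=B A=clear B=clear
Left (#2): loc=A A=clear B=clear
Suck (#3): loc=A A=clear B=clear
Right (#4): loc=B A=clear B=clear
Left (#5): loc=A A=clear B=clear
Right (#6): loc=B A=clear B=clear
Suck (#7): loc=B A=clear B=clear
Right (#8): loc=B A=clear B=clear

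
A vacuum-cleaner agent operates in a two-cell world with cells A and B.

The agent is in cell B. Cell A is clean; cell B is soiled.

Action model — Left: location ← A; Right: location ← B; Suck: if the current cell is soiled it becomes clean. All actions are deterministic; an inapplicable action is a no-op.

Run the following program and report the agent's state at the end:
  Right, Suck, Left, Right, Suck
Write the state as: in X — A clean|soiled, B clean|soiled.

1. Right → in B — A clean, B soiled
2. Suck → in B — A clean, B clean
3. Left → in A — A clean, B clean
4. Right → in B — A clean, B clean
5. Suck → in B — A clean, B clean

in B — A clean, B clean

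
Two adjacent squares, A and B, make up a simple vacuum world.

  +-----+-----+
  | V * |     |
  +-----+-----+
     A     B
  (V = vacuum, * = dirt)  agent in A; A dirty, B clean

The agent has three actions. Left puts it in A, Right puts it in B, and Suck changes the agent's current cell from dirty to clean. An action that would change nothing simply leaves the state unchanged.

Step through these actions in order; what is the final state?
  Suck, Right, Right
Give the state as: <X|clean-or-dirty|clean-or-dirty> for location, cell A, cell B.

<B|clean|clean>

step 1/3 (Suck): <A|clean|clean>
step 2/3 (Right): <B|clean|clean>
step 3/3 (Right): <B|clean|clean>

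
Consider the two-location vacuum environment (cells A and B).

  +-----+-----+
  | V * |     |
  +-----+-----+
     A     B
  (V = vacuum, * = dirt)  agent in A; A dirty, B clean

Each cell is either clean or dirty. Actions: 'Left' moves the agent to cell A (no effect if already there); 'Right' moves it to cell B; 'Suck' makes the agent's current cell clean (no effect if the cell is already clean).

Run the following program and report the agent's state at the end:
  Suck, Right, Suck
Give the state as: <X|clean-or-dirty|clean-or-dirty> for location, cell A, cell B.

[1] after Suck: <A|clean|clean>
[2] after Right: <B|clean|clean>
[3] after Suck: <B|clean|clean>

<B|clean|clean>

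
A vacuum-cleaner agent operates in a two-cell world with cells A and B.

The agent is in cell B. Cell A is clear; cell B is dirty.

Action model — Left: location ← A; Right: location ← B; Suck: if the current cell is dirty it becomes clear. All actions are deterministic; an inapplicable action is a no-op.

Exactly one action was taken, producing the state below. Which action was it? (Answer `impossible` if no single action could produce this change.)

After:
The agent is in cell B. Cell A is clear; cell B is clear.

Suck

try  Left: <A|clear|dirty>
try Right: <B|clear|dirty>
try  Suck: <B|clear|clear>  ← match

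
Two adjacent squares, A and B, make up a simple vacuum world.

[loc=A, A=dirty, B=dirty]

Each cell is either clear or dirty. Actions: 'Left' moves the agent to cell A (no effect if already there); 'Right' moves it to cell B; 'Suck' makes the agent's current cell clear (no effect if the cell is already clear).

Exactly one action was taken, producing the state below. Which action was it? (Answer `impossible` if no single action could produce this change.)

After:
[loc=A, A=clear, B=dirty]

Suck

try  Left: loc=A A=dirty B=dirty
try Right: loc=B A=dirty B=dirty
try  Suck: loc=A A=clear B=dirty  ← match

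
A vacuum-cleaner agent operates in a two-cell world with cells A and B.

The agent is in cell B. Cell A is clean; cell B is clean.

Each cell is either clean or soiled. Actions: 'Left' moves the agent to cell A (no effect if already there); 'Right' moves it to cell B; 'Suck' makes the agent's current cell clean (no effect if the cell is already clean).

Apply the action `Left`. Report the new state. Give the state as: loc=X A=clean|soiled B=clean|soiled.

start: loc=B A=clean B=clean
Left (#1): loc=A A=clean B=clean

loc=A A=clean B=clean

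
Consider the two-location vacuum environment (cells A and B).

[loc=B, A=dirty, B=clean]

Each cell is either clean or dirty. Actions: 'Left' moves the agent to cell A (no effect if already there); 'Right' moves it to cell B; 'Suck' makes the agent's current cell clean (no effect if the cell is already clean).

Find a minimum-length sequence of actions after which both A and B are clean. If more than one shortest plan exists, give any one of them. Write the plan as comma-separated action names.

Left, Suck

1) do Left; now (A; A:dirty, B:clean)
2) do Suck; now (A; A:clean, B:clean)
min 2: go A then Suck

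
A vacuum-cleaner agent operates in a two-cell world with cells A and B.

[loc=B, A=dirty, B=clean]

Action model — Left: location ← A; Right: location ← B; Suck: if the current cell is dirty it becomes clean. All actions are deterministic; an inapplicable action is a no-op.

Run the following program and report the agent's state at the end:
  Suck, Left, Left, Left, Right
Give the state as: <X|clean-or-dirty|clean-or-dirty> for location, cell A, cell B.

<B|dirty|clean>

step 1/5 (Suck): <B|dirty|clean>
step 2/5 (Left): <A|dirty|clean>
step 3/5 (Left): <A|dirty|clean>
step 4/5 (Left): <A|dirty|clean>
step 5/5 (Right): <B|dirty|clean>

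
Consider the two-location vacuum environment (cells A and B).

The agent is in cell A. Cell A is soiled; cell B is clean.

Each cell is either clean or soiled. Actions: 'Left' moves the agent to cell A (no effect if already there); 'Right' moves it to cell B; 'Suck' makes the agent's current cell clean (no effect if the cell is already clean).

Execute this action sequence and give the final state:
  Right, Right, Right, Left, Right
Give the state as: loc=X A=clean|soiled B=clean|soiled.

1. Right → loc=B A=soiled B=clean
2. Right → loc=B A=soiled B=clean
3. Right → loc=B A=soiled B=clean
4. Left → loc=A A=soiled B=clean
5. Right → loc=B A=soiled B=clean

loc=B A=soiled B=clean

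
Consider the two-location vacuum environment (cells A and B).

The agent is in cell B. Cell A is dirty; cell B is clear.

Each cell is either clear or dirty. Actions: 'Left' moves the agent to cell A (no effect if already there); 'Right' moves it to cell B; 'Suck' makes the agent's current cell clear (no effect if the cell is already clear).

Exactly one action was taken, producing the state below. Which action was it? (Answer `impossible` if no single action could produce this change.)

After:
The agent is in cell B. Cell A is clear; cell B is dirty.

impossible

try  Left: (A; A:dirty, B:clear)
try Right: (B; A:dirty, B:clear)
try  Suck: (B; A:dirty, B:clear)
no single action produces the after-state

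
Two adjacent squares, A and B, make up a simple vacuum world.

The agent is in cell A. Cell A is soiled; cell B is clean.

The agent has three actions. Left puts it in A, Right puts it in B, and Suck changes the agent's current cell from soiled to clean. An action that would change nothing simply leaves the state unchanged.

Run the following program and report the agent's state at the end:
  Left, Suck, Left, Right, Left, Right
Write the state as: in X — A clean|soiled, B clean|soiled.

[1] after Left: in A — A soiled, B clean
[2] after Suck: in A — A clean, B clean
[3] after Left: in A — A clean, B clean
[4] after Right: in B — A clean, B clean
[5] after Left: in A — A clean, B clean
[6] after Right: in B — A clean, B clean

in B — A clean, B clean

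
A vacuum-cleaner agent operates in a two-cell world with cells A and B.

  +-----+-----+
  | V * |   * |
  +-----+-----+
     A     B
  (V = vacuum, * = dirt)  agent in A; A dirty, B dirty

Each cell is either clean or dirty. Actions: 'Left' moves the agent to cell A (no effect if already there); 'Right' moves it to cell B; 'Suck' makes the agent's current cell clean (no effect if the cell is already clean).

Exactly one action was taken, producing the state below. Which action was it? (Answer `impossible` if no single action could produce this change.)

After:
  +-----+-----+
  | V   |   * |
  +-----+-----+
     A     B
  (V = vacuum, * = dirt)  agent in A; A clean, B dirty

Suck

try  Left: <A|dirty|dirty>
try Right: <B|dirty|dirty>
try  Suck: <A|clean|dirty>  ← match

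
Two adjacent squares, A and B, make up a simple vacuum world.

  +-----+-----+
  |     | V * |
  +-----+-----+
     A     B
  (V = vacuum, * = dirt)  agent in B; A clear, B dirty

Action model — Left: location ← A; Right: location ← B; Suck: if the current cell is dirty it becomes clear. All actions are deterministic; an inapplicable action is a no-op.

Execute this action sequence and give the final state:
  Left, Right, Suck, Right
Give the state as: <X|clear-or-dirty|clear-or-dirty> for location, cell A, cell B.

[1] after Left: <A|clear|dirty>
[2] after Right: <B|clear|dirty>
[3] after Suck: <B|clear|clear>
[4] after Right: <B|clear|clear>

<B|clear|clear>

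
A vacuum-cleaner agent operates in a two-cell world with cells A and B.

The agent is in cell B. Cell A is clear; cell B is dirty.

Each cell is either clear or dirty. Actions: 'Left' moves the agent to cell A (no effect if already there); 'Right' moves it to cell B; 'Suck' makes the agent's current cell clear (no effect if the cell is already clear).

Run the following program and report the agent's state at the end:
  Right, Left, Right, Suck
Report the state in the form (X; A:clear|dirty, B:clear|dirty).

[1] after Right: (B; A:clear, B:dirty)
[2] after Left: (A; A:clear, B:dirty)
[3] after Right: (B; A:clear, B:dirty)
[4] after Suck: (B; A:clear, B:clear)

(B; A:clear, B:clear)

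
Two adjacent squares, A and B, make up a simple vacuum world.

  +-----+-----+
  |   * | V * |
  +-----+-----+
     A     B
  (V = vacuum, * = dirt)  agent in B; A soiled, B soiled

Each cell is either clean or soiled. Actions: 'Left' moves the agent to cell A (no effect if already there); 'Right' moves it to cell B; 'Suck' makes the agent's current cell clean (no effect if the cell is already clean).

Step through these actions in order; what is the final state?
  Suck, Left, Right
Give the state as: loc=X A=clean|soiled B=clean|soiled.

loc=B A=soiled B=clean

1. Suck → loc=B A=soiled B=clean
2. Left → loc=A A=soiled B=clean
3. Right → loc=B A=soiled B=clean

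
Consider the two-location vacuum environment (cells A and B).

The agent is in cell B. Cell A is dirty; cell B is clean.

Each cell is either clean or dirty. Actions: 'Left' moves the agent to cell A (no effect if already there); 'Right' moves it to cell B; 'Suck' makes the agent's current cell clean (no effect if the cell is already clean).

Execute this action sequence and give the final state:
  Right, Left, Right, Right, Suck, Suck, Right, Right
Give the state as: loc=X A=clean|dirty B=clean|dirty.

loc=B A=dirty B=clean

1) do Right; now loc=B A=dirty B=clean
2) do Left; now loc=A A=dirty B=clean
3) do Right; now loc=B A=dirty B=clean
4) do Right; now loc=B A=dirty B=clean
5) do Suck; now loc=B A=dirty B=clean
6) do Suck; now loc=B A=dirty B=clean
7) do Right; now loc=B A=dirty B=clean
8) do Right; now loc=B A=dirty B=clean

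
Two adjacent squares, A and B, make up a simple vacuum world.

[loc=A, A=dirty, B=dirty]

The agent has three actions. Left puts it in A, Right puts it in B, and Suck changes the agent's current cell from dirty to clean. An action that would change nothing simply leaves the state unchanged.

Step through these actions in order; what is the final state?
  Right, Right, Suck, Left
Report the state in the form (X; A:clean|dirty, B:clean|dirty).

1. Right → (B; A:dirty, B:dirty)
2. Right → (B; A:dirty, B:dirty)
3. Suck → (B; A:dirty, B:clean)
4. Left → (A; A:dirty, B:clean)

(A; A:dirty, B:clean)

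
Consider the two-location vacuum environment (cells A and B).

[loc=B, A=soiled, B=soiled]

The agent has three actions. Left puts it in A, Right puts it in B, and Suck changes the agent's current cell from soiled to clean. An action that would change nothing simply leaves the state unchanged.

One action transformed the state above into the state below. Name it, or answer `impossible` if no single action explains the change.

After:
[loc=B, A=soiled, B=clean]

try  Left: <A|soiled|soiled>
try Right: <B|soiled|soiled>
try  Suck: <B|soiled|clean>  ← match

Suck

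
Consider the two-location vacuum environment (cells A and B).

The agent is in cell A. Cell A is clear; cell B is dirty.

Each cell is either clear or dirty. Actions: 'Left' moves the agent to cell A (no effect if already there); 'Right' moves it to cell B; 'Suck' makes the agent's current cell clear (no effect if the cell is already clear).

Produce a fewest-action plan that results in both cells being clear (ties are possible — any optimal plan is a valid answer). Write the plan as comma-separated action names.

[1] after Right: loc=B A=clear B=dirty
[2] after Suck: loc=B A=clear B=clear
min 2: go B then Suck

Right, Suck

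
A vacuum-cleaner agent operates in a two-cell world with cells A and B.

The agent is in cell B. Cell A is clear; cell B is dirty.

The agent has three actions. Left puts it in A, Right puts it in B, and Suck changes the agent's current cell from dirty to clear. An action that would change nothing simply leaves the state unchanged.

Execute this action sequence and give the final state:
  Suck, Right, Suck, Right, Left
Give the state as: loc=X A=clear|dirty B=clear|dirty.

step 1/5 (Suck): loc=B A=clear B=clear
step 2/5 (Right): loc=B A=clear B=clear
step 3/5 (Suck): loc=B A=clear B=clear
step 4/5 (Right): loc=B A=clear B=clear
step 5/5 (Left): loc=A A=clear B=clear

loc=A A=clear B=clear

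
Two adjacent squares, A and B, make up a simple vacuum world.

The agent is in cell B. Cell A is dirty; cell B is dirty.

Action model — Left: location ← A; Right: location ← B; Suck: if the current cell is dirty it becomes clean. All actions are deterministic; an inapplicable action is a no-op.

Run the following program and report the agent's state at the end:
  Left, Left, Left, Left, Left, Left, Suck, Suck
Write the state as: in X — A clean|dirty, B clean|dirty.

1. Left → in A — A dirty, B dirty
2. Left → in A — A dirty, B dirty
3. Left → in A — A dirty, B dirty
4. Left → in A — A dirty, B dirty
5. Left → in A — A dirty, B dirty
6. Left → in A — A dirty, B dirty
7. Suck → in A — A clean, B dirty
8. Suck → in A — A clean, B dirty

in A — A clean, B dirty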